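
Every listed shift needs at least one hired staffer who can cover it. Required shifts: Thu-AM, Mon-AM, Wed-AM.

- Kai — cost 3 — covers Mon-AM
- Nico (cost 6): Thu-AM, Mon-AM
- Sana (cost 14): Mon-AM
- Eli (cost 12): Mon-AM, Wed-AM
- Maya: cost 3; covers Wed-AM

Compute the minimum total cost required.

9

This is a weighted set-cover instance.
The greedy cost-per-new-shift heuristic would pick Kai, Maya, and Nico for 12, but a cheaper cover exists.
Choose Nico and Maya: together they cover Thu-AM, Mon-AM, Wed-AM — every shift.
Total cost: 6 + 3 = 9.
No cover costs less than 9.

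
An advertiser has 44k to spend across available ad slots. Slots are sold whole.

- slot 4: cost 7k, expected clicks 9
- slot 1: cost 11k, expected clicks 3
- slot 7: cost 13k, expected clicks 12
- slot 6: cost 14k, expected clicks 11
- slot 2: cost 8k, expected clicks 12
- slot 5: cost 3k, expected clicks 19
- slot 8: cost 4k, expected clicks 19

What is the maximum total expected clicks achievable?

This is an integer program with binary decision variables.
Take slot 7, slot 6, slot 2, slot 5, and slot 8: cost 13 + 14 + 8 + 3 + 4 = 42 ≤ 44, expected clicks 12 + 11 + 12 + 19 + 19 = 73.
No other feasible combination does better.

73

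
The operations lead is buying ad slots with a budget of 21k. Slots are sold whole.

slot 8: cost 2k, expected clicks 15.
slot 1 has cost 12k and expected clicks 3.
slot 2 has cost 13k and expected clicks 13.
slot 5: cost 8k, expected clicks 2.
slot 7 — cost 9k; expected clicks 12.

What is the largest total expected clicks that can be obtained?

29

Allowing fractional choices, the relaxed optimum would be about 37.0, but ad slots are indivisible.
slot 8 + slot 2: cost 2 + 13 = 15 ≤ 21, expected clicks 15 + 13 = 28.
slot 8 + slot 5 + slot 7: cost 2 + 8 + 9 = 19 ≤ 21, expected clicks 15 + 2 + 12 = 29.
Best is slot 8, slot 5, and slot 7 with total expected clicks 29.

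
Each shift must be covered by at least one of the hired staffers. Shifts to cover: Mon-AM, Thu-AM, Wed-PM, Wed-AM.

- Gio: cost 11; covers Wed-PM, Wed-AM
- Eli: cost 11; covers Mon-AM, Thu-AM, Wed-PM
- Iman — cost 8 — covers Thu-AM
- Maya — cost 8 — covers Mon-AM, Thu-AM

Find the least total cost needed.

This is an integer covering problem.
The greedy cost-per-new-shift heuristic would pick Eli and Gio for 22, but a cheaper cover exists.
Choose Gio and Maya: together they cover Mon-AM, Thu-AM, Wed-PM, Wed-AM — every shift.
Total cost: 11 + 8 = 19.
No cover costs less than 19.

19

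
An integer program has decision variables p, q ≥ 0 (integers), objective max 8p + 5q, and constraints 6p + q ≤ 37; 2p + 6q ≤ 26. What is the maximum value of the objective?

53

(p,q)=(6,1) is feasible, giving 53.
(p,q)=(5,2) is feasible, giving 50.
(p,q)=(6,0) is feasible, giving 48.
(p,q)=(4,3) is feasible, giving 47.
No feasible integer point exceeds 53.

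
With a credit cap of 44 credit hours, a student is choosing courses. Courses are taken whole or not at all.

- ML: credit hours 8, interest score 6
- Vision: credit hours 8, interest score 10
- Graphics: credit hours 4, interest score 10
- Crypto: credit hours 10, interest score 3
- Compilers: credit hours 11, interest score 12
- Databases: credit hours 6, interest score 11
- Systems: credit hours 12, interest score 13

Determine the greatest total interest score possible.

56

Allowing fractional choices, the relaxed optimum would be about 58.2, but courses are indivisible.
ML + Graphics + Compilers + Databases + Systems: credit hours 8 + 4 + 11 + 6 + 12 = 41 ≤ 44, interest score 6 + 10 + 12 + 11 + 13 = 52.
Vision + Graphics + Compilers + Databases + Systems: credit hours 8 + 4 + 11 + 6 + 12 = 41 ≤ 44, interest score 10 + 10 + 12 + 11 + 13 = 56.
ML + Vision + Graphics + Compilers + Systems: credit hours 8 + 8 + 4 + 11 + 12 = 43 ≤ 44, interest score 6 + 10 + 10 + 12 + 13 = 51.
Best is Vision, Graphics, Compilers, Databases, and Systems with total interest score 56.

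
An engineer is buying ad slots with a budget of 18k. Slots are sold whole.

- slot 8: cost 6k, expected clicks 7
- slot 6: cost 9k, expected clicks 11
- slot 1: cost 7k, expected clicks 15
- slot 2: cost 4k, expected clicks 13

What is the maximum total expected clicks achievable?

Take slot 8, slot 1, and slot 2: cost 6 + 7 + 4 = 17 ≤ 18, expected clicks 7 + 15 + 13 = 35.
No other feasible combination does better.

35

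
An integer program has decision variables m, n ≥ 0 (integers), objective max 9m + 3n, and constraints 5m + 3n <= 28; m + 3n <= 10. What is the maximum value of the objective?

48

Relaxing integrality, the LP optimum is 50.40 at (m,n) = (5.6, 0), which is not an integer point.
(m,n)=(5,1): 5·5+3·1=28≤28, 1·5+3·1=8≤10, objective 48.
(m,n)=(5,0): 5·5+3·0=25≤28, 1·5+3·0=5≤10, objective 45.
(m,n)=(4,2): 5·4+3·2=26≤28, 1·4+3·2=10≤10, objective 42.
Maximum is 48 at (m,n)=(5,1).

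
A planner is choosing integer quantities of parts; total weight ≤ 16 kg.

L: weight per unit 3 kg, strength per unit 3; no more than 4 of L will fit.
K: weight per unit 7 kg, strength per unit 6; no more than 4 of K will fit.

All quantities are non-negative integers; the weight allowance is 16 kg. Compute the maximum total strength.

This is a bounded integer knapsack.
L has the best ratio (3/3); taking only L gives at most 4×3 = 12 (stopped by the supply cap of 4).
Mixing does better — 3×L and 1×K: weight 16 ≤ 16, strength 3·3 + 1·6 = 15.

15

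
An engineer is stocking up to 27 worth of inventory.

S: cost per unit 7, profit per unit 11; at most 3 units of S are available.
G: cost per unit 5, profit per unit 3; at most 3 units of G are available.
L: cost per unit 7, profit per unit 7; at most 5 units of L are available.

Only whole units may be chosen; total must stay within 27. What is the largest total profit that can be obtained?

36

3×S and 1×G: cost 26 ≤ 27, profit 3·11 + 1·3 = 36.
3×S: cost 21 ≤ 27, profit 3·11 = 33.
Best is 36.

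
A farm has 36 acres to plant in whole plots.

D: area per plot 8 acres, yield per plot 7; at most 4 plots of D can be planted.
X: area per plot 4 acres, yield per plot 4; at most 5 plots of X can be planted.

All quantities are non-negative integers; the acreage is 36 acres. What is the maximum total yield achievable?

34

X has the best ratio (4/4); taking only X gives at most 5×4 = 20 (stopped by the supply cap of 5).
Mixing does better — 2×D and 5×X: area 36 ≤ 36, yield 2·7 + 5·4 = 34.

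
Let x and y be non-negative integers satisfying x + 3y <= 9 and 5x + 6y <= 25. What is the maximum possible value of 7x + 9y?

(x,y)=(5,0) is feasible, giving 35.
(x,y)=(2,2) is feasible, giving 32.
(x,y)=(3,1) is feasible, giving 30.
The best lattice point is (5,0), giving 35.

35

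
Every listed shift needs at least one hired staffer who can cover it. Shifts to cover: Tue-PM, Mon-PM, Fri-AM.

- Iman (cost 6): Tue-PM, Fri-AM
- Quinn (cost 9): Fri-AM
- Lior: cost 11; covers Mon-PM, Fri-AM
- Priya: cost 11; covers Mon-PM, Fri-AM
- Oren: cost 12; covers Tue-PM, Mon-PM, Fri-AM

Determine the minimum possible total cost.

This is a weighted set-cover instance.
The greedy cost-per-new-shift heuristic would pick Iman and Lior for 17, but a cheaper cover exists.
Oren alone covers Tue-PM, Mon-PM, Fri-AM — every shift.
Total cost: 12.
No cover costs less than 12.

12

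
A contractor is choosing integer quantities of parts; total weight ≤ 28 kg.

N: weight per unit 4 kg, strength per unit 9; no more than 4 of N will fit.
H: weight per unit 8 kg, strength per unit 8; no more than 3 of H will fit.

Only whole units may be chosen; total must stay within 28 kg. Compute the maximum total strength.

4×N and 1×H: weight 24 ≤ 28, strength 4·9 + 1·8 = 44.
3×N and 2×H: weight 28 ≤ 28, strength 3·9 + 2·8 = 43.
Best is 44.

44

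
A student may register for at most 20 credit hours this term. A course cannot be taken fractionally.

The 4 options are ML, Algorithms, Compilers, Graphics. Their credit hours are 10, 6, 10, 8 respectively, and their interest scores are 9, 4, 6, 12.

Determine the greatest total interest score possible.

21

Allowing fractional choices, the relaxed optimum would be about 22.3, but courses are indivisible.
Algorithms + Graphics: credit hours 6 + 8 = 14 ≤ 20, interest score 4 + 12 = 16.
Compilers + Graphics: credit hours 10 + 8 = 18 ≤ 20, interest score 6 + 12 = 18.
ML + Graphics: credit hours 10 + 8 = 18 ≤ 20, interest score 9 + 12 = 21.
Best is ML and Graphics with total interest score 21.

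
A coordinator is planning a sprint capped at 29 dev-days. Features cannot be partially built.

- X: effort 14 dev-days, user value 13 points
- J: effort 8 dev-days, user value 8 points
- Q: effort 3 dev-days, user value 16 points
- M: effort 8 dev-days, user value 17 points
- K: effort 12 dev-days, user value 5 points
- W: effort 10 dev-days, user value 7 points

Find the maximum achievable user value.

Allowing fractional choices, the relaxed optimum would be about 50.3, but features are indivisible.
X + Q + M: effort 14 + 3 + 8 = 25 ≤ 29, user value 13 + 16 + 17 = 46.
J + Q + M + W: effort 8 + 3 + 8 + 10 = 29 ≤ 29, user value 8 + 16 + 17 + 7 = 48.
Best is J, Q, M, and W with total user value 48.

48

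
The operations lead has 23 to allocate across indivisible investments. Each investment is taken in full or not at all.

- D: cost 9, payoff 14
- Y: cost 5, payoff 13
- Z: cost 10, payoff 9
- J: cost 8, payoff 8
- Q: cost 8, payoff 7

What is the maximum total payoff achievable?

35

This is an integer program with binary decision variables.
Y + Z + J: cost 5 + 10 + 8 = 23 ≤ 23, payoff 13 + 9 + 8 = 30.
D + Y + J: cost 9 + 5 + 8 = 22 ≤ 23, payoff 14 + 13 + 8 = 35.
D + Y + Q: cost 9 + 5 + 8 = 22 ≤ 23, payoff 14 + 13 + 7 = 34.
Best is D, Y, and J with total payoff 35.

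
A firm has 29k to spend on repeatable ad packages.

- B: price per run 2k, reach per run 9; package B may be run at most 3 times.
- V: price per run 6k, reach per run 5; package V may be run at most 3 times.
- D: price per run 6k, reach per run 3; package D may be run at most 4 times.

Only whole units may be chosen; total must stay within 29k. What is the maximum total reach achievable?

42

B has the best ratio (9/2); taking only B gives at most 3×9 = 27 (stopped by the supply cap of 3).
Mixing does better — 3×B and 3×V: price 24 ≤ 29, reach 3·9 + 3·5 = 42.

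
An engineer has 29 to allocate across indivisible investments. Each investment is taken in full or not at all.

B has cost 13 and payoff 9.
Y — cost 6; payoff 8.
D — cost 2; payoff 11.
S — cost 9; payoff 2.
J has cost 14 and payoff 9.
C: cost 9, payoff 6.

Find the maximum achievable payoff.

29

B + Y + D: cost 13 + 6 + 2 = 21 ≤ 29, payoff 9 + 8 + 11 = 28.
B + D + J: cost 13 + 2 + 14 = 29 ≤ 29, payoff 9 + 11 + 9 = 29.
Best is B, D, and J with total payoff 29.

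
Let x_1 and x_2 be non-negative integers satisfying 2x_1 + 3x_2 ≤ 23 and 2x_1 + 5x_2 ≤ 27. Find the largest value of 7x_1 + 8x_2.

78

(x_1,x_2)=(10,1) is feasible, giving 78.
(x_1,x_2)=(11,0) is feasible, giving 77.
(x_1,x_2)=(9,1) is feasible, giving 71.
No feasible integer point exceeds 78.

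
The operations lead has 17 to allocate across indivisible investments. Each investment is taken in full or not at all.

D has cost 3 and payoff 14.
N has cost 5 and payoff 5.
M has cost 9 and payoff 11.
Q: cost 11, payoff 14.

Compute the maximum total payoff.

30

D + Q: cost 3 + 11 = 14 ≤ 17, payoff 14 + 14 = 28.
D + M: cost 3 + 9 = 12 ≤ 17, payoff 14 + 11 = 25.
D + N + M: cost 3 + 5 + 9 = 17 ≤ 17, payoff 14 + 5 + 11 = 30.
Best is D, N, and M with total payoff 30.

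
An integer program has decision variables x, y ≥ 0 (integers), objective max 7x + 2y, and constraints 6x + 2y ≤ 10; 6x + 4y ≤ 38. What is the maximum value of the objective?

11

(x,y)=(1,2): 6·1+2·2=10≤10, 6·1+4·2=14≤38, objective 11.
(x,y)=(1,1): 6·1+2·1=8≤10, 6·1+4·1=10≤38, objective 9.
Maximum is 11 at (x,y)=(1,2).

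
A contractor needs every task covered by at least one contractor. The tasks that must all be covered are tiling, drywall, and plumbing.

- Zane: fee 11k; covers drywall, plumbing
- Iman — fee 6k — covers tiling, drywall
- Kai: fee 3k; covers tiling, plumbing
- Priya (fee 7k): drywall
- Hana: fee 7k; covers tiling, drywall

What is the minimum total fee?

This is an integer covering problem.
Choose Iman and Kai: together they cover tiling, drywall, plumbing — every task.
Total fee: 6 + 3 = 9.

9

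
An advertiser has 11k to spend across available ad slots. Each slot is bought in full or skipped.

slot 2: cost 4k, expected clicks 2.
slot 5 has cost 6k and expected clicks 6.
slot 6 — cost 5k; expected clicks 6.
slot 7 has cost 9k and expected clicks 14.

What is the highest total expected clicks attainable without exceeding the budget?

slot 7: cost 9 ≤ 11, expected clicks 14.
slot 5 + slot 6: cost 6 + 5 = 11 ≤ 11, expected clicks 6 + 6 = 12.
Best is slot 7 with total expected clicks 14.

14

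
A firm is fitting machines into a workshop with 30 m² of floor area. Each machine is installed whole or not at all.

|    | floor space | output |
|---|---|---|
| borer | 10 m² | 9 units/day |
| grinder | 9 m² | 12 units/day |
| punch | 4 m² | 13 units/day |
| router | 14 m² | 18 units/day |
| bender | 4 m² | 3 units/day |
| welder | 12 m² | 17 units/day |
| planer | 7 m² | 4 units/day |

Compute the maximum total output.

Allowing fractional choices, the relaxed optimum would be about 48.4, but machines are indivisible.
punch + router + welder: floor space 4 + 14 + 12 = 30 ≤ 30, output 13 + 18 + 17 = 48.
grinder + punch + router: floor space 9 + 4 + 14 = 27 ≤ 30, output 12 + 13 + 18 = 43.
grinder + punch + bender + welder: floor space 9 + 4 + 4 + 12 = 29 ≤ 30, output 12 + 13 + 3 + 17 = 45.
Best is punch, router, and welder with total output 48.

48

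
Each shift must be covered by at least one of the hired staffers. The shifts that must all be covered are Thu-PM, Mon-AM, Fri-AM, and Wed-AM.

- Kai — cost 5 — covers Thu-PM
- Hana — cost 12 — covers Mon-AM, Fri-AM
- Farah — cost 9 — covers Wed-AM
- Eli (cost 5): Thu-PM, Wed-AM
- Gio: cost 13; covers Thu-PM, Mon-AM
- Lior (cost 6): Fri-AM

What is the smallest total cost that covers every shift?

This is an integer covering problem.
Choose Hana and Eli: together they cover Thu-PM, Mon-AM, Fri-AM, Wed-AM — every shift.
Total cost: 12 + 5 = 17.

17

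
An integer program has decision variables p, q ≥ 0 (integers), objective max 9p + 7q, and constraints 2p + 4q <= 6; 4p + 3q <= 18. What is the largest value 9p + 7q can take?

27

(p,q)=(3,0): 2·3+4·0=6≤6, 4·3+3·0=12≤18, objective 27.
(p,q)=(2,0): 2·2+4·0=4≤6, 4·2+3·0=8≤18, objective 18.
No feasible integer point exceeds 27.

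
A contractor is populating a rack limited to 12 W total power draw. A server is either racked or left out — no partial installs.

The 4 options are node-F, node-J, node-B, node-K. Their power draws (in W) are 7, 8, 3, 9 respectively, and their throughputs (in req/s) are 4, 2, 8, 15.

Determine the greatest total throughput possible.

23

This is a 0-1 knapsack instance.
node-B + node-K: power draw 3 + 9 = 12 ≤ 12, throughput 8 + 15 = 23.
node-K: power draw 9 ≤ 12, throughput 15.
Best is node-B and node-K with total throughput 23.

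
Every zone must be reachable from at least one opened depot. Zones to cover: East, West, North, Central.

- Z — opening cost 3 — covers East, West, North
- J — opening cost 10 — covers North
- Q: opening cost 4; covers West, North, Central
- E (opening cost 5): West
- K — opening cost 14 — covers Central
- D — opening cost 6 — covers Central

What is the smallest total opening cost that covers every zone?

This is a weighted set-cover instance.
Choose Z and Q: together they cover East, West, North, Central — every zone.
Total opening cost: 3 + 4 = 7.
No cover costs less than 7.

7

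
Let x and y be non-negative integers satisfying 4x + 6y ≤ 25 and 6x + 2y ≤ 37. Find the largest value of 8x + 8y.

Relaxing integrality, the LP optimum is 49.71 at (x,y) = (6.14, 0.0714), which is not an integer point.
(x,y)=(6,0): 4·6+6·0=24≤25, 6·6+2·0=36≤37, objective 48.
(x,y)=(5,0): 4·5+6·0=20≤25, 6·5+2·0=30≤37, objective 40.
No feasible integer point exceeds 48.

48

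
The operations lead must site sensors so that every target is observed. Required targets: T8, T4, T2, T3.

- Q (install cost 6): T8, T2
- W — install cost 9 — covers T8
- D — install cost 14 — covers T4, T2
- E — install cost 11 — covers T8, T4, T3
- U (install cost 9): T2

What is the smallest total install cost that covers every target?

17

Choose Q and E: together they cover T8, T4, T2, T3 — every target.
Total install cost: 6 + 11 = 17.
No cover costs less than 17.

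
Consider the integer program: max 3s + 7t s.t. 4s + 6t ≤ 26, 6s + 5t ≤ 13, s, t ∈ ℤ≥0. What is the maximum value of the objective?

14

Relaxing integrality, the LP optimum is 18.20 at (s,t) = (0, 2.6), which is not an integer point.
(s,t)=(0,2): 4·0+6·2=12≤26, 6·0+5·2=10≤13, objective 14.
(s,t)=(1,1): 4·1+6·1=10≤26, 6·1+5·1=11≤13, objective 10.
(s,t)=(0,1): 4·0+6·1=6≤26, 6·0+5·1=5≤13, objective 7.
The best lattice point is (0,2), giving 14.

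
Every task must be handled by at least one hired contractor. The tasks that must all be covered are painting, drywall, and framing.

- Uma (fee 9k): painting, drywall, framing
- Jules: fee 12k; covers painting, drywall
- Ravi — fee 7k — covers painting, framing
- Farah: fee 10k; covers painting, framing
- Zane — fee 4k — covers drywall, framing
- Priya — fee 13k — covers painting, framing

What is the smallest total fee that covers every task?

The greedy cost-per-new-task heuristic would pick Zane and Ravi for 11, but a cheaper cover exists.
Uma alone covers painting, drywall, framing — every task.
Total fee: 9.
No cover costs less than 9.

9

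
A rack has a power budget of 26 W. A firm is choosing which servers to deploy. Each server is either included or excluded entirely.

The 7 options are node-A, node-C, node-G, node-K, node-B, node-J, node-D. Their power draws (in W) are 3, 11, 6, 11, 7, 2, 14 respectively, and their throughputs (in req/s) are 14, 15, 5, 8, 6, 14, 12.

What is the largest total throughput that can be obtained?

49

This is a 0-1 knapsack instance.
Take node-A, node-C, node-B, and node-J: power draw 3 + 11 + 7 + 2 = 23 ≤ 26, throughput 14 + 15 + 6 + 14 = 49.
No other feasible combination does better.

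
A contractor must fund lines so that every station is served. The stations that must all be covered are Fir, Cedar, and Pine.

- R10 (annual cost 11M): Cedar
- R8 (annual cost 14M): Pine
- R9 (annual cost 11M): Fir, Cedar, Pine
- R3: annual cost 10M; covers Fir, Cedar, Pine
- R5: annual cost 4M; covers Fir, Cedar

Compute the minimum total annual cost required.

The greedy cost-per-new-station heuristic would pick R5 and R3 for 14, but a cheaper cover exists.
R3 alone covers Fir, Cedar, Pine — every station.
Total annual cost: 10.
No cover costs less than 10.

10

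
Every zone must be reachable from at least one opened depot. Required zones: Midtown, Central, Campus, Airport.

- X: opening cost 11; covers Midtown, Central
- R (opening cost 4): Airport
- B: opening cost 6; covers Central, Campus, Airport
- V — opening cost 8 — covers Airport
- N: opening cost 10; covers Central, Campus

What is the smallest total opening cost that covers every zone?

This is an integer covering problem.
Choose X and B: together they cover Midtown, Central, Campus, Airport — every zone.
Total opening cost: 11 + 6 = 17.
No cover costs less than 17.

17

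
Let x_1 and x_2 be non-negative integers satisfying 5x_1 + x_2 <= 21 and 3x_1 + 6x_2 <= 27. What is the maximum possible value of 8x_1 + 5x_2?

The continuous relaxation peaks at (3.67, 2.67) with value 42.67; rounding to a feasible lattice point costs some objective.
(x_1,x_2)=(3,3): 5·3+1·3=18≤21, 3·3+6·3=27≤27, objective 39.
(x_1,x_2)=(4,1): 5·4+1·1=21≤21, 3·4+6·1=18≤27, objective 37.
No feasible integer point exceeds 39.

39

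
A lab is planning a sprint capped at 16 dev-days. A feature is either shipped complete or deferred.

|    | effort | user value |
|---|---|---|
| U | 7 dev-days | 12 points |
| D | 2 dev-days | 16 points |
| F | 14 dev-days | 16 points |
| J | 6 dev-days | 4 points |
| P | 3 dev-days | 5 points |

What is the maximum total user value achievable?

33

This is a 0-1 knapsack instance.
U + D + J: effort 7 + 2 + 6 = 15 ≤ 16, user value 12 + 16 + 4 = 32.
D + F: effort 2 + 14 = 16 ≤ 16, user value 16 + 16 = 32.
U + D + P: effort 7 + 2 + 3 = 12 ≤ 16, user value 12 + 16 + 5 = 33.
Best is U, D, and P with total user value 33.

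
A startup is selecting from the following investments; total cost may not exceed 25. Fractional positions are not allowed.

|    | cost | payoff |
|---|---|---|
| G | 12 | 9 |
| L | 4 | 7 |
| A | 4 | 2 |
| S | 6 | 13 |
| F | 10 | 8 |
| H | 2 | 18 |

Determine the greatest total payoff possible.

47

This is a 0-1 knapsack instance.
L + S + F + H: cost 4 + 6 + 10 + 2 = 22 ≤ 25, payoff 7 + 13 + 8 + 18 = 46.
G + L + S + H: cost 12 + 4 + 6 + 2 = 24 ≤ 25, payoff 9 + 7 + 13 + 18 = 47.
Best is G, L, S, and H with total payoff 47.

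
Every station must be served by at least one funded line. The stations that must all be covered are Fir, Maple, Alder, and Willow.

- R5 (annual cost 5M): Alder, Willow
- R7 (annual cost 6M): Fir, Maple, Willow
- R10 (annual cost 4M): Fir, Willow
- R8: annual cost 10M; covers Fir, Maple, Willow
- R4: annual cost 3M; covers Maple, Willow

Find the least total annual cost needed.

11

The greedy cost-per-new-station heuristic would pick R4, R10, and R5 for 12, but a cheaper cover exists.
Choose R5 and R7: together they cover Fir, Maple, Alder, Willow — every station.
Total annual cost: 5 + 6 = 11.
No cover costs less than 11.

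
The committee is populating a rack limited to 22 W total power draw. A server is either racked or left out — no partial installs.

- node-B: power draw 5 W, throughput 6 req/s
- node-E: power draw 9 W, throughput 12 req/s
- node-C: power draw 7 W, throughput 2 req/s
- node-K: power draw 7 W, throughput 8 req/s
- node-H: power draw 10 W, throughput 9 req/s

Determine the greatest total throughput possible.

26

node-E + node-H: power draw 9 + 10 = 19 ≤ 22, throughput 12 + 9 = 21.
node-B + node-E + node-K: power draw 5 + 9 + 7 = 21 ≤ 22, throughput 6 + 12 + 8 = 26.
node-B + node-K + node-H: power draw 5 + 7 + 10 = 22 ≤ 22, throughput 6 + 8 + 9 = 23.
Best is node-B, node-E, and node-K with total throughput 26.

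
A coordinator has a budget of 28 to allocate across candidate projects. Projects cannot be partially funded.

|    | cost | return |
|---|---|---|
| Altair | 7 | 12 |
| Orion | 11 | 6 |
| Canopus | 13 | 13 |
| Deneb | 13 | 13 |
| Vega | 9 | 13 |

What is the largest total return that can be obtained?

31

Altair + Orion + Vega: cost 7 + 11 + 9 = 27 ≤ 28, return 12 + 6 + 13 = 31.
Deneb + Vega: cost 13 + 9 = 22 ≤ 28, return 13 + 13 = 26.
Canopus + Vega: cost 13 + 9 = 22 ≤ 28, return 13 + 13 = 26.
Best is Altair, Orion, and Vega with total return 31.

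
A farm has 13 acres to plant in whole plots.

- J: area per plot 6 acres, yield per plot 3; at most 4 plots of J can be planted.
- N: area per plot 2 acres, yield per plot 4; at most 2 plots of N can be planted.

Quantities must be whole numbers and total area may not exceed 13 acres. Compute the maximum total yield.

11

This is a bounded integer knapsack.
N has the best ratio (4/2); taking only N gives at most 2×4 = 8 (stopped by the supply cap of 2).
Mixing does better — 1×J and 2×N: area 10 ≤ 13, yield 1·3 + 2·4 = 11.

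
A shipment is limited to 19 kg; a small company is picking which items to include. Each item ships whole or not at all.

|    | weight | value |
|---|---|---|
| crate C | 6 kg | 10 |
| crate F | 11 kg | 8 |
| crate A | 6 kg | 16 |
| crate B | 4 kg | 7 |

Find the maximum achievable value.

Allowing fractional choices, the relaxed optimum would be about 35.2, but items are indivisible.
crate C + crate A: weight 6 + 6 = 12 ≤ 19, value 10 + 16 = 26.
crate C + crate A + crate B: weight 6 + 6 + 4 = 16 ≤ 19, value 10 + 16 + 7 = 33.
crate F + crate A: weight 11 + 6 = 17 ≤ 19, value 8 + 16 = 24.
Best is crate C, crate A, and crate B with total value 33.

33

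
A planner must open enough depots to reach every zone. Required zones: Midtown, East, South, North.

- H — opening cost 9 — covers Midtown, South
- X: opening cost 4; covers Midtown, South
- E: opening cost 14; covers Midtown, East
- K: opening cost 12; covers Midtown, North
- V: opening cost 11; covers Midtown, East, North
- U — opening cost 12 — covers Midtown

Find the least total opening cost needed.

Choose X and V: together they cover Midtown, East, South, North — every zone.
Total opening cost: 4 + 11 = 15.
No cover costs less than 15.

15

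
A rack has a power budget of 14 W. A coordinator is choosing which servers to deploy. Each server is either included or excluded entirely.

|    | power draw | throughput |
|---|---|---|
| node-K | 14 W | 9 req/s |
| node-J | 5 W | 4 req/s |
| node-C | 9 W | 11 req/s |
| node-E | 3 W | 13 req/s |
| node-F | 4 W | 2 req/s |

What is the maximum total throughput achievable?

This is an integer program with binary decision variables.
node-J + node-E: power draw 5 + 3 = 8 ≤ 14, throughput 4 + 13 = 17.
node-C + node-E: power draw 9 + 3 = 12 ≤ 14, throughput 11 + 13 = 24.
node-J + node-E + node-F: power draw 5 + 3 + 4 = 12 ≤ 14, throughput 4 + 13 + 2 = 19.
Best is node-C and node-E with total throughput 24.

24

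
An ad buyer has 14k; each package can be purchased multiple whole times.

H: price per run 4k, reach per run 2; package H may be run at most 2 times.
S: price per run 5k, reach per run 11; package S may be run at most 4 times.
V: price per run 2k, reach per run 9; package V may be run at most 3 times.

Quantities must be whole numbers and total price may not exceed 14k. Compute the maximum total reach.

1×S and 3×V: price 11 ≤ 14, reach 1·11 + 3·9 = 38.
2×S and 2×V: price 14 ≤ 14, reach 2·11 + 2·9 = 40.
Best is 40.

40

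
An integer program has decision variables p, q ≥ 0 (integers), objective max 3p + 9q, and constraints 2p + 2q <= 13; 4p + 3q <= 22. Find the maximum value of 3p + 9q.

Relaxing integrality, the LP optimum is 58.50 at (p,q) = (0, 6.5), which is not an integer point.
(p,q)=(0,6) is feasible, giving 54.
(p,q)=(1,5) is feasible, giving 48.
(p,q)=(0,5) is feasible, giving 45.
Maximum is 54 at (p,q)=(0,6).

54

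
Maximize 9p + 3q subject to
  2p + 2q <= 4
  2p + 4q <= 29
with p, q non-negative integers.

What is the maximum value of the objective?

(p,q)=(2,0): 2·2+2·0=4≤4, 2·2+4·0=4≤29, objective 18.
(p,q)=(1,1): 2·1+2·1=4≤4, 2·1+4·1=6≤29, objective 12.
(p,q)=(1,0): 2·1+2·0=2≤4, 2·1+4·0=2≤29, objective 9.
The best lattice point is (2,0), giving 18.

18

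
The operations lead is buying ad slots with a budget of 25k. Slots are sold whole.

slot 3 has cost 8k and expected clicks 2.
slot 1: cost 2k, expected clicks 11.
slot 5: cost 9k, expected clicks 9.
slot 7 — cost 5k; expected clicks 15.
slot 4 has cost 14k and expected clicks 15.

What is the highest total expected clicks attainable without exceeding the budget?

Allowing fractional choices, the relaxed optimum would be about 45.0, but ad slots are indivisible.
slot 1 + slot 7 + slot 4: cost 2 + 5 + 14 = 21 ≤ 25, expected clicks 11 + 15 + 15 = 41.
slot 3 + slot 1 + slot 5 + slot 7: cost 8 + 2 + 9 + 5 = 24 ≤ 25, expected clicks 2 + 11 + 9 + 15 = 37.
Best is slot 1, slot 7, and slot 4 with total expected clicks 41.

41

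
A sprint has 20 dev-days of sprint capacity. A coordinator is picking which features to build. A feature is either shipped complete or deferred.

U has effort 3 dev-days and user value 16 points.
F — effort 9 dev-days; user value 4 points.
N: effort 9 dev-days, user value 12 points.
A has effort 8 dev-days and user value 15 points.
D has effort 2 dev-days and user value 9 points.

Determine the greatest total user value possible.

43

Take U, N, and A: effort 3 + 9 + 8 = 20 ≤ 20, user value 16 + 12 + 15 = 43.
No other feasible combination does better.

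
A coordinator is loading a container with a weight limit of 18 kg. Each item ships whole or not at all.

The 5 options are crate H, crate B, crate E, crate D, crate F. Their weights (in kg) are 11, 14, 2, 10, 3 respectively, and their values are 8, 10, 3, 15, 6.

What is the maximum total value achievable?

24

crate E + crate D + crate F: weight 2 + 10 + 3 = 15 ≤ 18, value 3 + 15 + 6 = 24.
crate D + crate F: weight 10 + 3 = 13 ≤ 18, value 15 + 6 = 21.
Best is crate E, crate D, and crate F with total value 24.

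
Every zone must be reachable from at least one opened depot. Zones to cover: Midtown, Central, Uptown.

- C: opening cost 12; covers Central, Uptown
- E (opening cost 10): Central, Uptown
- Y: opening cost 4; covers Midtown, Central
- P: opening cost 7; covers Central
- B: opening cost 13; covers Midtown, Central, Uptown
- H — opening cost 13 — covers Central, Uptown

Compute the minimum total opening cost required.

13

The greedy cost-per-new-zone heuristic would pick Y and E for 14, but a cheaper cover exists.
B alone covers Midtown, Central, Uptown — every zone.
Total opening cost: 13.
No cover costs less than 13.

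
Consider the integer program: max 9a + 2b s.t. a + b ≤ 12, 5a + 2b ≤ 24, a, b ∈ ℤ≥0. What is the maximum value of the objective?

40

(a,b)=(4,2) is feasible, giving 40.
(a,b)=(4,1) is feasible, giving 38.
(a,b)=(4,0) is feasible, giving 36.
No feasible integer point exceeds 40.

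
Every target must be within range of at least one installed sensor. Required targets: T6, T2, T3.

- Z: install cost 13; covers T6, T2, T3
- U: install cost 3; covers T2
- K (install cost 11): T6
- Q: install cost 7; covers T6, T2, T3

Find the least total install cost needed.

7

Q alone covers T6, T2, T3 — every target.
Total install cost: 7.
No cover costs less than 7.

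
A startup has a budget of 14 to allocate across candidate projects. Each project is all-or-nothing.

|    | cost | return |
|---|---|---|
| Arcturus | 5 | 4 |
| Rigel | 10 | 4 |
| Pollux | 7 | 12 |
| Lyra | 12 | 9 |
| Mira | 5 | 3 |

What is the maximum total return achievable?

Allowing fractional choices, the relaxed optimum would be about 17.5, but projects are indivisible.
Arcturus + Pollux: cost 5 + 7 = 12 ≤ 14, return 4 + 12 = 16.
Pollux + Mira: cost 7 + 5 = 12 ≤ 14, return 12 + 3 = 15.
Pollux: cost 7 ≤ 14, return 12.
Best is Arcturus and Pollux with total return 16.

16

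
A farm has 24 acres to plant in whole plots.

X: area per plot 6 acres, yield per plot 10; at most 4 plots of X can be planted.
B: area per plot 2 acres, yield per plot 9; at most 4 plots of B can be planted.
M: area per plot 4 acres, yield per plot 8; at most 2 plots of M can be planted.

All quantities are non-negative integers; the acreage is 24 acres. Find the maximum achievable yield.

64

2×X, 4×B, and 1×M: area 24 ≤ 24, yield 2·10 + 4·9 + 1·8 = 64.
1×X, 4×B, and 2×M: area 22 ≤ 24, yield 1·10 + 4·9 + 2·8 = 62.
Best is 64.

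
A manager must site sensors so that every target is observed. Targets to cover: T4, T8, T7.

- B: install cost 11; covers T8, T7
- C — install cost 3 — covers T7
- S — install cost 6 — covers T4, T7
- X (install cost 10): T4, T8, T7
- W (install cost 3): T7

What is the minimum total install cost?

10

The greedy cost-per-new-target heuristic would pick C and X for 13, but a cheaper cover exists.
X alone covers T4, T8, T7 — every target.
Total install cost: 10.
No cover costs less than 10.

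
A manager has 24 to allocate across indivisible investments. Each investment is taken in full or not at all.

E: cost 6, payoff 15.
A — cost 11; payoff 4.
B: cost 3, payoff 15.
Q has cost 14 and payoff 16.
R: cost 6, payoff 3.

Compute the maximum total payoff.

46

This is a 0-1 knapsack instance.
Allowing fractional choices, the relaxed optimum would be about 46.5, but investments are indivisible.
B + Q + R: cost 3 + 14 + 6 = 23 ≤ 24, payoff 15 + 16 + 3 = 34.
E + A + B: cost 6 + 11 + 3 = 20 ≤ 24, payoff 15 + 4 + 15 = 34.
E + B + Q: cost 6 + 3 + 14 = 23 ≤ 24, payoff 15 + 15 + 16 = 46.
Best is E, B, and Q with total payoff 46.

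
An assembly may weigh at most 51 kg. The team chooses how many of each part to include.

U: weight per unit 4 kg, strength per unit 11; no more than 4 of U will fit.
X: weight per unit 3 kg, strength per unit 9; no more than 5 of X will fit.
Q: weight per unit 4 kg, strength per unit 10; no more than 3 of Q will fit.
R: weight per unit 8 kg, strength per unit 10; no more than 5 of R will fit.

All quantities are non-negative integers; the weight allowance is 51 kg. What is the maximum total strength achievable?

X has the best ratio (9/3); taking only X gives at most 5×9 = 45 (stopped by the supply cap of 5).
Mixing does better — 4×U, 5×X, 3×Q, and 1×R: weight 51 ≤ 51, strength 4·11 + 5·9 + 3·10 + 1·10 = 129.

129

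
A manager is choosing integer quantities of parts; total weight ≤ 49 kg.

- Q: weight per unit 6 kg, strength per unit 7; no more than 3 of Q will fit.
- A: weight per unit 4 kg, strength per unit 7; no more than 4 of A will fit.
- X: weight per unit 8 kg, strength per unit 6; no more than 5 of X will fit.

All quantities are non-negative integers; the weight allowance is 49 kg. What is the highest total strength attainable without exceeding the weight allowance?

3×Q, 4×A, and 1×X: weight 42 ≤ 49, strength 3·7 + 4·7 + 1·6 = 55.
2×Q, 4×A, and 2×X: weight 44 ≤ 49, strength 2·7 + 4·7 + 2·6 = 54.
Best is 55.

55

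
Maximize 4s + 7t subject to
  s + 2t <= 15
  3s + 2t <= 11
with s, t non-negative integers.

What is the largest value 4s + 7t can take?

35

The continuous relaxation peaks at (0, 5.5) with value 38.50; rounding to a feasible lattice point costs some objective.
(s,t)=(0,5): 1·0+2·5=10≤15, 3·0+2·5=10≤11, objective 35.
(s,t)=(1,4): 1·1+2·4=9≤15, 3·1+2·4=11≤11, objective 32.
(s,t)=(0,4): 1·0+2·4=8≤15, 3·0+2·4=8≤11, objective 28.
The best lattice point is (0,5), giving 35.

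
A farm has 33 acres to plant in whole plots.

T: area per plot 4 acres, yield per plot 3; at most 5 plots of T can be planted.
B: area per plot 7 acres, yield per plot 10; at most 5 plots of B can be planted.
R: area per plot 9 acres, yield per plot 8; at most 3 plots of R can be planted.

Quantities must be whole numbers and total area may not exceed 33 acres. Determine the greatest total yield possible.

Take 1×T and 4×B: area 32 ≤ 33, yield 1·3 + 4·10 = 43.
No other integer combination yields more.

43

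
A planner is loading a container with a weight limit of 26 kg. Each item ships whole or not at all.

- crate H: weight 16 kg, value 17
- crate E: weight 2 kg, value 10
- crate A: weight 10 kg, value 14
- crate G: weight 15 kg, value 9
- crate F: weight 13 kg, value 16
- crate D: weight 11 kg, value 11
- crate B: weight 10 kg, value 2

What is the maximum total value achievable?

40

Allowing fractional choices, the relaxed optimum would be about 41.1, but items are indivisible.
crate E + crate A + crate F: weight 2 + 10 + 13 = 25 ≤ 26, value 10 + 14 + 16 = 40.
crate E + crate F + crate D: weight 2 + 13 + 11 = 26 ≤ 26, value 10 + 16 + 11 = 37.
crate E + crate A + crate D: weight 2 + 10 + 11 = 23 ≤ 26, value 10 + 14 + 11 = 35.
Best is crate E, crate A, and crate F with total value 40.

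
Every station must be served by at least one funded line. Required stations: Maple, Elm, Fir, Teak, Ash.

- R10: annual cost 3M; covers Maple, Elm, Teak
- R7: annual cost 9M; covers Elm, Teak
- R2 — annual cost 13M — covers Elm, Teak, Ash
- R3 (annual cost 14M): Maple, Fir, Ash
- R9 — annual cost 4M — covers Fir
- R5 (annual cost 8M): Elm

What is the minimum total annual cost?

The greedy cost-per-new-station heuristic would pick R10, R9, and R2 for 20, but a cheaper cover exists.
Choose R10 and R3: together they cover Maple, Elm, Fir, Teak, Ash — every station.
Total annual cost: 3 + 14 = 17.
No cover costs less than 17.

17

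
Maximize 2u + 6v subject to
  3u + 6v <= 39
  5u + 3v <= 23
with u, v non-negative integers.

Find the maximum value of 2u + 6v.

38

Relaxing integrality, the LP optimum is 39.00 at (u,v) = (0, 6.5), which is not an integer point.
(u,v)=(1,6): 3·1+6·6=39≤39, 5·1+3·6=23≤23, objective 38.
(u,v)=(0,6): 3·0+6·6=36≤39, 5·0+3·6=18≤23, objective 36.
(u,v)=(1,5): 3·1+6·5=33≤39, 5·1+3·5=20≤23, objective 32.
Maximum is 38 at (u,v)=(1,6).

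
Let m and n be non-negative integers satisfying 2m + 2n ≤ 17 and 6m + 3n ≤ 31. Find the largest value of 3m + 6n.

48

The continuous relaxation peaks at (0, 8.5) with value 51.00; rounding to a feasible lattice point costs some objective.
(m,n)=(0,8): 2·0+2·8=16≤17, 6·0+3·8=24≤31, objective 48.
(m,n)=(1,7): 2·1+2·7=16≤17, 6·1+3·7=27≤31, objective 45.
(m,n)=(0,7): 2·0+2·7=14≤17, 6·0+3·7=21≤31, objective 42.
The best lattice point is (0,8), giving 48.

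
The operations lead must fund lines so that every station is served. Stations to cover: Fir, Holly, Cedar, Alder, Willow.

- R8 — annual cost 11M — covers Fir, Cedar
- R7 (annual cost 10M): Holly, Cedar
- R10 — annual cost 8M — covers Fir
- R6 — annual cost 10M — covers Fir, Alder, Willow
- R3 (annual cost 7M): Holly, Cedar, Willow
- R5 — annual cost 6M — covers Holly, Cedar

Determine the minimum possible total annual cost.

16

The greedy cost-per-new-station heuristic would pick R3 and R6 for 17, but a cheaper cover exists.
Choose R6 and R5: together they cover Fir, Holly, Cedar, Alder, Willow — every station.
Total annual cost: 10 + 6 = 16.
No cover costs less than 16.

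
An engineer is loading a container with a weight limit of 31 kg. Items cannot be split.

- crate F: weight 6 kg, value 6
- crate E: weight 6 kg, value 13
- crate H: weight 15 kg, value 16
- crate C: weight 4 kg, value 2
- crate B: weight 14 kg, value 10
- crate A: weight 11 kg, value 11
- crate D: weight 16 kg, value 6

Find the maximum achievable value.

37

crate F + crate E + crate H + crate C: weight 6 + 6 + 15 + 4 = 31 ≤ 31, value 6 + 13 + 16 + 2 = 37.
crate E + crate B + crate A: weight 6 + 14 + 11 = 31 ≤ 31, value 13 + 10 + 11 = 34.
crate F + crate E + crate H: weight 6 + 6 + 15 = 27 ≤ 31, value 6 + 13 + 16 = 35.
Best is crate F, crate E, crate H, and crate C with total value 37.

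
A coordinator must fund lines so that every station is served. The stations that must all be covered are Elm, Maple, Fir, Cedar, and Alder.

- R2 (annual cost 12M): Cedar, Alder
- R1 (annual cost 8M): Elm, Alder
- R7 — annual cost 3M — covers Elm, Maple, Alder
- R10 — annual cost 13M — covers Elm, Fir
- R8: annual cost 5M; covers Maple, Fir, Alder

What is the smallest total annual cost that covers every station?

This is a weighted set-cover instance.
Choose R2, R7, and R8: together they cover Elm, Maple, Fir, Cedar, Alder — every station.
Total annual cost: 12 + 3 + 5 = 20.
No cover costs less than 20.

20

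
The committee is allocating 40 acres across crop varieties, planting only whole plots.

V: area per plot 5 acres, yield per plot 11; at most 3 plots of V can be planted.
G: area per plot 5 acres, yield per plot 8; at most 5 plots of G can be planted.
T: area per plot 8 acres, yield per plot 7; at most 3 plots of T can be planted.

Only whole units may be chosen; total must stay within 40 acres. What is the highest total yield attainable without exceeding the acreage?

V has the best ratio (11/5); taking only V gives at most 3×11 = 33 (stopped by the supply cap of 3).
Mixing does better — 3×V and 5×G: area 40 ≤ 40, yield 3·11 + 5·8 = 73.

73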